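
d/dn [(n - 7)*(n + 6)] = 2*n - 1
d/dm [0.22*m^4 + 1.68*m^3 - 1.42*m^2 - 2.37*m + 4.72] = 0.88*m^3 + 5.04*m^2 - 2.84*m - 2.37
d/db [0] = 0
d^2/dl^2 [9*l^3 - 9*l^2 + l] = 54*l - 18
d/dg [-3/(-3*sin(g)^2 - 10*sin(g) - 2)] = -6*(3*sin(g) + 5)*cos(g)/(3*sin(g)^2 + 10*sin(g) + 2)^2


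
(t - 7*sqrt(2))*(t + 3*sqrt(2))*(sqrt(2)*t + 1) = sqrt(2)*t^3 - 7*t^2 - 46*sqrt(2)*t - 42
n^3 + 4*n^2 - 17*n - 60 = (n - 4)*(n + 3)*(n + 5)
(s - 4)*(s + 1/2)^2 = s^3 - 3*s^2 - 15*s/4 - 1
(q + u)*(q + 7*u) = q^2 + 8*q*u + 7*u^2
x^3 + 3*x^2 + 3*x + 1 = (x + 1)^3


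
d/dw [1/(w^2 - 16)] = -2*w/(w^2 - 16)^2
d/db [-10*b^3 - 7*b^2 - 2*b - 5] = -30*b^2 - 14*b - 2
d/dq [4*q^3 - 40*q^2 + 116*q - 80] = 12*q^2 - 80*q + 116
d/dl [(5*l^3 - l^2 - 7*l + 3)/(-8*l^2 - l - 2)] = (-40*l^4 - 10*l^3 - 85*l^2 + 52*l + 17)/(64*l^4 + 16*l^3 + 33*l^2 + 4*l + 4)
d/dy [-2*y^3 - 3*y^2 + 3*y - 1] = -6*y^2 - 6*y + 3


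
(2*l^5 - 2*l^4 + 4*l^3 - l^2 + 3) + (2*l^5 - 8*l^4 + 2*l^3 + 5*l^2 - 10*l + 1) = 4*l^5 - 10*l^4 + 6*l^3 + 4*l^2 - 10*l + 4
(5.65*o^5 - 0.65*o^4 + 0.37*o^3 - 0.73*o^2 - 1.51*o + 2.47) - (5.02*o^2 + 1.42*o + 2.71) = 5.65*o^5 - 0.65*o^4 + 0.37*o^3 - 5.75*o^2 - 2.93*o - 0.24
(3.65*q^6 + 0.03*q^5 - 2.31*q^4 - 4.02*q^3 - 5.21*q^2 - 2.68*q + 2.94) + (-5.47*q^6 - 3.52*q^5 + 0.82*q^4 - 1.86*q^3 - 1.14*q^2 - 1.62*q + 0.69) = -1.82*q^6 - 3.49*q^5 - 1.49*q^4 - 5.88*q^3 - 6.35*q^2 - 4.3*q + 3.63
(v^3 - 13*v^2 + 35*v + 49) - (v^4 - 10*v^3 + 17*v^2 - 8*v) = -v^4 + 11*v^3 - 30*v^2 + 43*v + 49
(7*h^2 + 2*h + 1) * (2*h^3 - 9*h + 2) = 14*h^5 + 4*h^4 - 61*h^3 - 4*h^2 - 5*h + 2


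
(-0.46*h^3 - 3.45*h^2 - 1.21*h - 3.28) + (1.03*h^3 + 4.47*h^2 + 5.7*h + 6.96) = 0.57*h^3 + 1.02*h^2 + 4.49*h + 3.68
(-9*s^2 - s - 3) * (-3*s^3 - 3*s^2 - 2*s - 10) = 27*s^5 + 30*s^4 + 30*s^3 + 101*s^2 + 16*s + 30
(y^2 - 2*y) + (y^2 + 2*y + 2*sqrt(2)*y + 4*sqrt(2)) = 2*y^2 + 2*sqrt(2)*y + 4*sqrt(2)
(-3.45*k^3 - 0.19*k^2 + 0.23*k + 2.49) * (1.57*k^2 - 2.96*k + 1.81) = -5.4165*k^5 + 9.9137*k^4 - 5.321*k^3 + 2.8846*k^2 - 6.9541*k + 4.5069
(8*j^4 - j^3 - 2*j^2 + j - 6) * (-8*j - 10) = -64*j^5 - 72*j^4 + 26*j^3 + 12*j^2 + 38*j + 60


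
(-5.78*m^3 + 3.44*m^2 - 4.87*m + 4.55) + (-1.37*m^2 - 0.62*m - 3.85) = -5.78*m^3 + 2.07*m^2 - 5.49*m + 0.7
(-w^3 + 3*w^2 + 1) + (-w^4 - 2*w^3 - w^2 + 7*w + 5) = -w^4 - 3*w^3 + 2*w^2 + 7*w + 6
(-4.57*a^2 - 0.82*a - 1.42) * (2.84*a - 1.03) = -12.9788*a^3 + 2.3783*a^2 - 3.1882*a + 1.4626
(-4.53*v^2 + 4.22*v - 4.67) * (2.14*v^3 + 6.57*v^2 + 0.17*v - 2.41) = -9.6942*v^5 - 20.7313*v^4 + 16.9615*v^3 - 19.0472*v^2 - 10.9641*v + 11.2547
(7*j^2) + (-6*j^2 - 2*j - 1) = j^2 - 2*j - 1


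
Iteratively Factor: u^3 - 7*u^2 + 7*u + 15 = (u - 3)*(u^2 - 4*u - 5) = (u - 3)*(u + 1)*(u - 5)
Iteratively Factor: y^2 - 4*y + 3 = (y - 1)*(y - 3)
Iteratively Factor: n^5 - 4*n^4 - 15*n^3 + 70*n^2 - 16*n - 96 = (n + 4)*(n^4 - 8*n^3 + 17*n^2 + 2*n - 24) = (n + 1)*(n + 4)*(n^3 - 9*n^2 + 26*n - 24) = (n - 4)*(n + 1)*(n + 4)*(n^2 - 5*n + 6) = (n - 4)*(n - 2)*(n + 1)*(n + 4)*(n - 3)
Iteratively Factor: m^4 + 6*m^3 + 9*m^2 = (m + 3)*(m^3 + 3*m^2) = m*(m + 3)*(m^2 + 3*m) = m*(m + 3)^2*(m)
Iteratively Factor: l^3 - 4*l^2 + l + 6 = (l + 1)*(l^2 - 5*l + 6) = (l - 2)*(l + 1)*(l - 3)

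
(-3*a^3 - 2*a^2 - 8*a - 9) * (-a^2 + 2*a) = 3*a^5 - 4*a^4 + 4*a^3 - 7*a^2 - 18*a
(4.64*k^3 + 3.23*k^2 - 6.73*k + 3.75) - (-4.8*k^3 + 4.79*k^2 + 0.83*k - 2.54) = 9.44*k^3 - 1.56*k^2 - 7.56*k + 6.29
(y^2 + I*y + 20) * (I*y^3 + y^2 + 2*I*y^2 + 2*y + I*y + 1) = I*y^5 + 2*I*y^4 + 22*I*y^3 + 20*y^2 + 42*I*y^2 + 40*y + 21*I*y + 20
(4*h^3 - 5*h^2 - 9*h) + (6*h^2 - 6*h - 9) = 4*h^3 + h^2 - 15*h - 9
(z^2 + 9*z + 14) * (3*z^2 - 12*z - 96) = 3*z^4 + 15*z^3 - 162*z^2 - 1032*z - 1344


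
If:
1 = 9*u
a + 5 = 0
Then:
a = -5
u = 1/9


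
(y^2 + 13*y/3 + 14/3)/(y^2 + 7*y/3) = (y + 2)/y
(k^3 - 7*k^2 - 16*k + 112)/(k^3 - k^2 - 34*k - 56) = (k - 4)/(k + 2)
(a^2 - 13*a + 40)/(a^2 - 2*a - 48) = (a - 5)/(a + 6)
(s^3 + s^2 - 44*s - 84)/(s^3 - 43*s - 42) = (s + 2)/(s + 1)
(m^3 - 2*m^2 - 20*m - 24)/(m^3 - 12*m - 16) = (m - 6)/(m - 4)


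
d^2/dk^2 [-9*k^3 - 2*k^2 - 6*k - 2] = -54*k - 4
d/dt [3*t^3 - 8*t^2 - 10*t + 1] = 9*t^2 - 16*t - 10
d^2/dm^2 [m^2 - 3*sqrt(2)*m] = 2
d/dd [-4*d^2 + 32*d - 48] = 32 - 8*d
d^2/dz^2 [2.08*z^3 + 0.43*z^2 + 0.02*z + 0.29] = 12.48*z + 0.86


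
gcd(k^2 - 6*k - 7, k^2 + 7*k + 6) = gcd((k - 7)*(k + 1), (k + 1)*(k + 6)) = k + 1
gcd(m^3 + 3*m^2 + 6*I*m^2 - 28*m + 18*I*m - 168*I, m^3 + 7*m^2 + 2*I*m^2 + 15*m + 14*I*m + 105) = m + 7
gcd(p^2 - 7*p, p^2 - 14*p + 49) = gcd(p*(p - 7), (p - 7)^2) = p - 7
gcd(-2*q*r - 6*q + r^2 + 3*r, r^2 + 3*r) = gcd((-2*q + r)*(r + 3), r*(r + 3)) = r + 3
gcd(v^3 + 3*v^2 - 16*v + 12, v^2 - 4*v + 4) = v - 2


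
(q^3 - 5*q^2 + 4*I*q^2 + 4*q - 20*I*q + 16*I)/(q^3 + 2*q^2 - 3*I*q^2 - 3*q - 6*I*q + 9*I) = (q^2 + 4*q*(-1 + I) - 16*I)/(q^2 + 3*q*(1 - I) - 9*I)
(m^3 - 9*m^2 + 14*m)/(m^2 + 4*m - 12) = m*(m - 7)/(m + 6)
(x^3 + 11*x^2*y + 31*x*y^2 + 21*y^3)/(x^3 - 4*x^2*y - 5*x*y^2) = (x^2 + 10*x*y + 21*y^2)/(x*(x - 5*y))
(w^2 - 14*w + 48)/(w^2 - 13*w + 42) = (w - 8)/(w - 7)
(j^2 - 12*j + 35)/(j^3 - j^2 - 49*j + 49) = (j - 5)/(j^2 + 6*j - 7)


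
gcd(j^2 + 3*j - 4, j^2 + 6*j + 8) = j + 4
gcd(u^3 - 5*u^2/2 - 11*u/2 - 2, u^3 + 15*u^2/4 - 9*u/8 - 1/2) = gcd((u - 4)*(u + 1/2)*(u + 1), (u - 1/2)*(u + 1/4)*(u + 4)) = 1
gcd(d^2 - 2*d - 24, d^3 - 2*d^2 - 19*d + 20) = d + 4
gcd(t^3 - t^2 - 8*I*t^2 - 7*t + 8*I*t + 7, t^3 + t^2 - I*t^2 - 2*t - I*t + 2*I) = t^2 + t*(-1 - I) + I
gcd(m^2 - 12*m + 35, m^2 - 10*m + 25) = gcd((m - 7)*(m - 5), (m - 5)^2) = m - 5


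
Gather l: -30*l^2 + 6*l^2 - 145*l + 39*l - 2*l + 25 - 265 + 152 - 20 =-24*l^2 - 108*l - 108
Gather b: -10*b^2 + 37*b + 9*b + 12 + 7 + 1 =-10*b^2 + 46*b + 20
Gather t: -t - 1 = -t - 1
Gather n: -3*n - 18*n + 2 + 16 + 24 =42 - 21*n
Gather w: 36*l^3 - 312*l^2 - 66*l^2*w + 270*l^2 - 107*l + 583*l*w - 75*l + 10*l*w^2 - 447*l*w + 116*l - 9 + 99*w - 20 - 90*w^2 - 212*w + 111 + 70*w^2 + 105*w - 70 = 36*l^3 - 42*l^2 - 66*l + w^2*(10*l - 20) + w*(-66*l^2 + 136*l - 8) + 12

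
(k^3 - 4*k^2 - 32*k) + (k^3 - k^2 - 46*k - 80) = 2*k^3 - 5*k^2 - 78*k - 80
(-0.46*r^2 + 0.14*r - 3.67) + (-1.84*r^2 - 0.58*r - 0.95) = -2.3*r^2 - 0.44*r - 4.62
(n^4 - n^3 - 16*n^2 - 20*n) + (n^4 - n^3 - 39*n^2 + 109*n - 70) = 2*n^4 - 2*n^3 - 55*n^2 + 89*n - 70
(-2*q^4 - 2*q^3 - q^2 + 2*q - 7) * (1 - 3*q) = 6*q^5 + 4*q^4 + q^3 - 7*q^2 + 23*q - 7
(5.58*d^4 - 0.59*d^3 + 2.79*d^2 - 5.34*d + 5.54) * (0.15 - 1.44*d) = -8.0352*d^5 + 1.6866*d^4 - 4.1061*d^3 + 8.1081*d^2 - 8.7786*d + 0.831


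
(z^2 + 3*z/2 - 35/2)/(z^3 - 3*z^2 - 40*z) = (z - 7/2)/(z*(z - 8))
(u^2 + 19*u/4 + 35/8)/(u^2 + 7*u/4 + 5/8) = (2*u + 7)/(2*u + 1)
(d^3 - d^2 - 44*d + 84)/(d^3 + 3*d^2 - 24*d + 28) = (d - 6)/(d - 2)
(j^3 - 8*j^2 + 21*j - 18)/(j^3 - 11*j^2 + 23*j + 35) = (j^3 - 8*j^2 + 21*j - 18)/(j^3 - 11*j^2 + 23*j + 35)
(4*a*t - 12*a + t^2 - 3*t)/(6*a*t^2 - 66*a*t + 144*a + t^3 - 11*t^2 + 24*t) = (4*a + t)/(6*a*t - 48*a + t^2 - 8*t)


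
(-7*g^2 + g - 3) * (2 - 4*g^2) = 28*g^4 - 4*g^3 - 2*g^2 + 2*g - 6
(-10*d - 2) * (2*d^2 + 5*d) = -20*d^3 - 54*d^2 - 10*d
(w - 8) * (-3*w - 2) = -3*w^2 + 22*w + 16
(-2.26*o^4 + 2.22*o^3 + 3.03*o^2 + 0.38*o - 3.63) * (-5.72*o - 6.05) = 12.9272*o^5 + 0.974599999999997*o^4 - 30.7626*o^3 - 20.5051*o^2 + 18.4646*o + 21.9615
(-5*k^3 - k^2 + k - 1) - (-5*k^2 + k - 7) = -5*k^3 + 4*k^2 + 6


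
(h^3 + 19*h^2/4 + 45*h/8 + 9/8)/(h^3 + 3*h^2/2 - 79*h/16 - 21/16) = 2*(2*h + 3)/(4*h - 7)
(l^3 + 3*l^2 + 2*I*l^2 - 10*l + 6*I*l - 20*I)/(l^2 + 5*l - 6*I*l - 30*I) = (l^2 + 2*l*(-1 + I) - 4*I)/(l - 6*I)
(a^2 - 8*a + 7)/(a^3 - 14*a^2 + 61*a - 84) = (a - 1)/(a^2 - 7*a + 12)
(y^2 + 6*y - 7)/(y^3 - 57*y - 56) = (y - 1)/(y^2 - 7*y - 8)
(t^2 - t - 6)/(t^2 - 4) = (t - 3)/(t - 2)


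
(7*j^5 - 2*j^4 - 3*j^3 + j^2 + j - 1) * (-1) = -7*j^5 + 2*j^4 + 3*j^3 - j^2 - j + 1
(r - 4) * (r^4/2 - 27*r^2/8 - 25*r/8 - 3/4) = r^5/2 - 2*r^4 - 27*r^3/8 + 83*r^2/8 + 47*r/4 + 3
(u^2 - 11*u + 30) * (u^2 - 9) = u^4 - 11*u^3 + 21*u^2 + 99*u - 270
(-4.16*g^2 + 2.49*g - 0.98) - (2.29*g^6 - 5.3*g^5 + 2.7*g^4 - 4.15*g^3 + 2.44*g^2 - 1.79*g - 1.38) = -2.29*g^6 + 5.3*g^5 - 2.7*g^4 + 4.15*g^3 - 6.6*g^2 + 4.28*g + 0.4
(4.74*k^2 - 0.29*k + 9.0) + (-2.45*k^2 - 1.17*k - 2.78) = 2.29*k^2 - 1.46*k + 6.22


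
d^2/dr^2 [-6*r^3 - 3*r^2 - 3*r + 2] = -36*r - 6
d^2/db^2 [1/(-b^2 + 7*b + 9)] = 2*(-b^2 + 7*b + (2*b - 7)^2 + 9)/(-b^2 + 7*b + 9)^3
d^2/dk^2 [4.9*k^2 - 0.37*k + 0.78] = 9.80000000000000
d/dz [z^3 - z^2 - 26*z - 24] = 3*z^2 - 2*z - 26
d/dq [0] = 0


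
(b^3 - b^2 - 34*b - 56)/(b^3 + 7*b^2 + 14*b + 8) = (b - 7)/(b + 1)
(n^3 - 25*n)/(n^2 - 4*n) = (n^2 - 25)/(n - 4)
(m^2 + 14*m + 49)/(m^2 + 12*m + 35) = (m + 7)/(m + 5)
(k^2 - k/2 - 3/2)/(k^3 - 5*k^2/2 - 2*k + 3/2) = (2*k - 3)/(2*k^2 - 7*k + 3)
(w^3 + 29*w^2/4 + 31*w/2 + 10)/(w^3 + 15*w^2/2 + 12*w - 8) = (4*w^2 + 13*w + 10)/(2*(2*w^2 + 7*w - 4))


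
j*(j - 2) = j^2 - 2*j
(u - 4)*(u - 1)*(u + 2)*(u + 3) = u^4 - 15*u^2 - 10*u + 24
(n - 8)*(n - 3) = n^2 - 11*n + 24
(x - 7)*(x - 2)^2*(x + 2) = x^4 - 9*x^3 + 10*x^2 + 36*x - 56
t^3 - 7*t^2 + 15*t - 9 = (t - 3)^2*(t - 1)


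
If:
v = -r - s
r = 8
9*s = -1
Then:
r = 8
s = -1/9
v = -71/9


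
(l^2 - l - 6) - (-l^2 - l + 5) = 2*l^2 - 11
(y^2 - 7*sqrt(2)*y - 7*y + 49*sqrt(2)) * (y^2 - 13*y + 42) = y^4 - 20*y^3 - 7*sqrt(2)*y^3 + 133*y^2 + 140*sqrt(2)*y^2 - 931*sqrt(2)*y - 294*y + 2058*sqrt(2)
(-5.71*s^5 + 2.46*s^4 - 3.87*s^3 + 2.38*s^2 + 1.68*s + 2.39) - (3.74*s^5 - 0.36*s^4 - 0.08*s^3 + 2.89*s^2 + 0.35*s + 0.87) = -9.45*s^5 + 2.82*s^4 - 3.79*s^3 - 0.51*s^2 + 1.33*s + 1.52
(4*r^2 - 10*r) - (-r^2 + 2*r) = 5*r^2 - 12*r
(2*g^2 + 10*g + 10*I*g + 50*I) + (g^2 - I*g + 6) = 3*g^2 + 10*g + 9*I*g + 6 + 50*I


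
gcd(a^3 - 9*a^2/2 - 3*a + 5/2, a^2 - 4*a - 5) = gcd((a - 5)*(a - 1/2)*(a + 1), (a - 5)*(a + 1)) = a^2 - 4*a - 5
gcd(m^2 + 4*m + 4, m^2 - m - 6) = m + 2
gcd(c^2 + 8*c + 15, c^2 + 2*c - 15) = c + 5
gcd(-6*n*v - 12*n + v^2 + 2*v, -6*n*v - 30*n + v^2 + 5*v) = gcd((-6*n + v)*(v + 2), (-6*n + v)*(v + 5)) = -6*n + v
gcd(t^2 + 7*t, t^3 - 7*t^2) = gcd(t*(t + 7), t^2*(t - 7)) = t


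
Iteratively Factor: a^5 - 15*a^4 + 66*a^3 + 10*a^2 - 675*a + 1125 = (a - 5)*(a^4 - 10*a^3 + 16*a^2 + 90*a - 225) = (a - 5)*(a - 3)*(a^3 - 7*a^2 - 5*a + 75) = (a - 5)^2*(a - 3)*(a^2 - 2*a - 15) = (a - 5)^3*(a - 3)*(a + 3)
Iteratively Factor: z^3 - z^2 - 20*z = (z - 5)*(z^2 + 4*z) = z*(z - 5)*(z + 4)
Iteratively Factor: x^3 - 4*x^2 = (x)*(x^2 - 4*x) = x*(x - 4)*(x)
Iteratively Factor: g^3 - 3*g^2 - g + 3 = (g + 1)*(g^2 - 4*g + 3) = (g - 1)*(g + 1)*(g - 3)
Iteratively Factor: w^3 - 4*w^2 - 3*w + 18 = (w + 2)*(w^2 - 6*w + 9) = (w - 3)*(w + 2)*(w - 3)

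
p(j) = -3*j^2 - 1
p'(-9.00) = 54.00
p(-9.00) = -244.00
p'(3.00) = -18.00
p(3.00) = -28.00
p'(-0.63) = 3.78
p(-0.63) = -2.19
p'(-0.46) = 2.76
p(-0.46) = -1.63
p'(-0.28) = 1.68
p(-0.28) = -1.24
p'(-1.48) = 8.88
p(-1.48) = -7.57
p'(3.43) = -20.58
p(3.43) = -36.29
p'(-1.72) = 10.32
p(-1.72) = -9.88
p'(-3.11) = 18.66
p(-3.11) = -30.02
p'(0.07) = -0.42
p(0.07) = -1.01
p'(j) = -6*j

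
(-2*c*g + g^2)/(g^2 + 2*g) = (-2*c + g)/(g + 2)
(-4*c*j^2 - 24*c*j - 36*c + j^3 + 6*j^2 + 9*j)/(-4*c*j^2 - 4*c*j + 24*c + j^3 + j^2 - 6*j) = (j + 3)/(j - 2)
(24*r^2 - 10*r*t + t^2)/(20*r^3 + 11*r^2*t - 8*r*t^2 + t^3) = (6*r - t)/(5*r^2 + 4*r*t - t^2)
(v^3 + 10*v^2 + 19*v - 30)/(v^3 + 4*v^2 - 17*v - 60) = (v^2 + 5*v - 6)/(v^2 - v - 12)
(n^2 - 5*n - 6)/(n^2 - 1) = (n - 6)/(n - 1)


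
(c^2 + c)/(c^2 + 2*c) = (c + 1)/(c + 2)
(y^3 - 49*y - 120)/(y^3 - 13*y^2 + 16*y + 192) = (y + 5)/(y - 8)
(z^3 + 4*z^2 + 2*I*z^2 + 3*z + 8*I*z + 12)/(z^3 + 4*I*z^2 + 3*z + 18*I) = (z^2 + z*(4 - I) - 4*I)/(z^2 + I*z + 6)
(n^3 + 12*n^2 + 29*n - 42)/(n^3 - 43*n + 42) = (n + 6)/(n - 6)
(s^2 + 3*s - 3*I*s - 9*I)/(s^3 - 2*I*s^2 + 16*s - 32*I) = (s^2 + 3*s*(1 - I) - 9*I)/(s^3 - 2*I*s^2 + 16*s - 32*I)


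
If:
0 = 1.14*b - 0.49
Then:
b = 0.43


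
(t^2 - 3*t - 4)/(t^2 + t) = (t - 4)/t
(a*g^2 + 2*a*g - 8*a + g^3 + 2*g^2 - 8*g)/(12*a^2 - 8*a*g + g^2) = (a*g^2 + 2*a*g - 8*a + g^3 + 2*g^2 - 8*g)/(12*a^2 - 8*a*g + g^2)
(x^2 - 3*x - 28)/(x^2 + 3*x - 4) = (x - 7)/(x - 1)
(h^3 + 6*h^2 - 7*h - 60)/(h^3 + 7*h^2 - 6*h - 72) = (h + 5)/(h + 6)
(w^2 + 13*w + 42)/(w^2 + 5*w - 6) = (w + 7)/(w - 1)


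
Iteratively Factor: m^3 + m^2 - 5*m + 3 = (m + 3)*(m^2 - 2*m + 1) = (m - 1)*(m + 3)*(m - 1)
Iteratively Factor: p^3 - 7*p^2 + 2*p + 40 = (p + 2)*(p^2 - 9*p + 20) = (p - 5)*(p + 2)*(p - 4)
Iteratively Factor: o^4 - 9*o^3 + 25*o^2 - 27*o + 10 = (o - 5)*(o^3 - 4*o^2 + 5*o - 2) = (o - 5)*(o - 1)*(o^2 - 3*o + 2) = (o - 5)*(o - 2)*(o - 1)*(o - 1)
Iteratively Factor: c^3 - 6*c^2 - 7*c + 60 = (c + 3)*(c^2 - 9*c + 20) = (c - 5)*(c + 3)*(c - 4)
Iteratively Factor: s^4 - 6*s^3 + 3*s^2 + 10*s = (s + 1)*(s^3 - 7*s^2 + 10*s) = (s - 5)*(s + 1)*(s^2 - 2*s) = s*(s - 5)*(s + 1)*(s - 2)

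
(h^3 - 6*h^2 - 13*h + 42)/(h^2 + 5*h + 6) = (h^2 - 9*h + 14)/(h + 2)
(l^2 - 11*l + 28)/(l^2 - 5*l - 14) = (l - 4)/(l + 2)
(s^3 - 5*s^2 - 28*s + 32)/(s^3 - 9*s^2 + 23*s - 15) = (s^2 - 4*s - 32)/(s^2 - 8*s + 15)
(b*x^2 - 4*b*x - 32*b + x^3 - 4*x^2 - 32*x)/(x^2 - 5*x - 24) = (b*x + 4*b + x^2 + 4*x)/(x + 3)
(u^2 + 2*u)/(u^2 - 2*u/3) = 3*(u + 2)/(3*u - 2)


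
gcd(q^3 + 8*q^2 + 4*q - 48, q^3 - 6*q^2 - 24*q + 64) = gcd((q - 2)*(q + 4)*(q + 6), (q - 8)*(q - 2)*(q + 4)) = q^2 + 2*q - 8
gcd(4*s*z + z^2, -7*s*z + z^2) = z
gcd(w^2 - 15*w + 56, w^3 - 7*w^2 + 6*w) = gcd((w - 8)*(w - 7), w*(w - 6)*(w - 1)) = 1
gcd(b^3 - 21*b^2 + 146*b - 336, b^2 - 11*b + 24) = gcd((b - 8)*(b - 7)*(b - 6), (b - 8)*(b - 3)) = b - 8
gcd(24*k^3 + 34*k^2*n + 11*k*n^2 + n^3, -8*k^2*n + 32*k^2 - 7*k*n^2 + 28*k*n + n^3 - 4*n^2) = k + n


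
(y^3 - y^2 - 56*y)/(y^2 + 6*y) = (y^2 - y - 56)/(y + 6)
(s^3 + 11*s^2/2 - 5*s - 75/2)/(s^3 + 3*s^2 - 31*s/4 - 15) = 2*(s^2 + 8*s + 15)/(2*s^2 + 11*s + 12)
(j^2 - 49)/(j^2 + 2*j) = (j^2 - 49)/(j*(j + 2))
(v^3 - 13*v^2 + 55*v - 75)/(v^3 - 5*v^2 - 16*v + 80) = (v^2 - 8*v + 15)/(v^2 - 16)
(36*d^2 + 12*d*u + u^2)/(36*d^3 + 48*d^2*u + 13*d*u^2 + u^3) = 1/(d + u)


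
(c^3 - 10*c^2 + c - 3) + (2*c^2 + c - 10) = c^3 - 8*c^2 + 2*c - 13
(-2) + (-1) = -3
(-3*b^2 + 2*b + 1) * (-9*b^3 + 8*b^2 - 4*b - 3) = 27*b^5 - 42*b^4 + 19*b^3 + 9*b^2 - 10*b - 3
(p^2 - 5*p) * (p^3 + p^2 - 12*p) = p^5 - 4*p^4 - 17*p^3 + 60*p^2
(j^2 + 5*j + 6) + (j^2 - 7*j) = 2*j^2 - 2*j + 6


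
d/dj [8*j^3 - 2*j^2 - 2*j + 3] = 24*j^2 - 4*j - 2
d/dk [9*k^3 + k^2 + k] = 27*k^2 + 2*k + 1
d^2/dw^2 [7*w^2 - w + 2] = 14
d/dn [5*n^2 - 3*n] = 10*n - 3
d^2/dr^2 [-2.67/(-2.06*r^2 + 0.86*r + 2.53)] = (22.660824*r^2 - 9.460344*r - 2.67*(4.12*r - 0.86)*(8.24*r - 1.72) - 27.831012)/(-2.06*r^2 + 0.86*r + 2.53)^3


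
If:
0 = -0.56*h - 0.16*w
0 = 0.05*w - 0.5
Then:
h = -2.86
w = 10.00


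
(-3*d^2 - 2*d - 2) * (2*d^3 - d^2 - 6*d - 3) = -6*d^5 - d^4 + 16*d^3 + 23*d^2 + 18*d + 6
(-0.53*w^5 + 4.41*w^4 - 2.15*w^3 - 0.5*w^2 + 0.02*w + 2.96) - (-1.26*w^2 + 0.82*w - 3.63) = -0.53*w^5 + 4.41*w^4 - 2.15*w^3 + 0.76*w^2 - 0.8*w + 6.59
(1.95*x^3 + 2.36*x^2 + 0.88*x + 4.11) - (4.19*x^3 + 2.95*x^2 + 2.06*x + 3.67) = -2.24*x^3 - 0.59*x^2 - 1.18*x + 0.44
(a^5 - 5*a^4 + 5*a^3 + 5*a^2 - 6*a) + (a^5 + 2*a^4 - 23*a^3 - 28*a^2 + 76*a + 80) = 2*a^5 - 3*a^4 - 18*a^3 - 23*a^2 + 70*a + 80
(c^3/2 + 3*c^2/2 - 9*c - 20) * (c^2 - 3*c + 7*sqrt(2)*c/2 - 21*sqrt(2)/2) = c^5/2 + 7*sqrt(2)*c^4/4 - 27*c^3/2 - 189*sqrt(2)*c^2/4 + 7*c^2 + 49*sqrt(2)*c/2 + 60*c + 210*sqrt(2)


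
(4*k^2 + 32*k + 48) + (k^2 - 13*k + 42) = 5*k^2 + 19*k + 90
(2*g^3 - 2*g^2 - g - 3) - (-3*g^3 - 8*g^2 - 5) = 5*g^3 + 6*g^2 - g + 2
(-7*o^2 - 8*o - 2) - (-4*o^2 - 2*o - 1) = -3*o^2 - 6*o - 1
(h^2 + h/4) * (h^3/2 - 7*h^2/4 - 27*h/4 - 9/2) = h^5/2 - 13*h^4/8 - 115*h^3/16 - 99*h^2/16 - 9*h/8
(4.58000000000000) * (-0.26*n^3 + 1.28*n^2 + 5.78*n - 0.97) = -1.1908*n^3 + 5.8624*n^2 + 26.4724*n - 4.4426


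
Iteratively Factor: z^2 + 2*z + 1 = (z + 1)*(z + 1)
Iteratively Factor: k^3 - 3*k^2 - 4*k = (k)*(k^2 - 3*k - 4) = k*(k + 1)*(k - 4)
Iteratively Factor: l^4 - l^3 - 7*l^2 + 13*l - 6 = (l - 2)*(l^3 + l^2 - 5*l + 3) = (l - 2)*(l + 3)*(l^2 - 2*l + 1) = (l - 2)*(l - 1)*(l + 3)*(l - 1)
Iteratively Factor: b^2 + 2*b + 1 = (b + 1)*(b + 1)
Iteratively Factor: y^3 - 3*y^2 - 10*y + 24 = (y - 4)*(y^2 + y - 6) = (y - 4)*(y - 2)*(y + 3)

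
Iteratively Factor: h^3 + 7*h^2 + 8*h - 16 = (h - 1)*(h^2 + 8*h + 16) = (h - 1)*(h + 4)*(h + 4)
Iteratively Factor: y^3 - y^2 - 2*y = (y + 1)*(y^2 - 2*y) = (y - 2)*(y + 1)*(y)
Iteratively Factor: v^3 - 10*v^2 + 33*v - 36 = (v - 4)*(v^2 - 6*v + 9) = (v - 4)*(v - 3)*(v - 3)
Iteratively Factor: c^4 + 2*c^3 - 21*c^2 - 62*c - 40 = (c + 4)*(c^3 - 2*c^2 - 13*c - 10) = (c + 1)*(c + 4)*(c^2 - 3*c - 10) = (c - 5)*(c + 1)*(c + 4)*(c + 2)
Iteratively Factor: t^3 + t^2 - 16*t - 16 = (t - 4)*(t^2 + 5*t + 4) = (t - 4)*(t + 1)*(t + 4)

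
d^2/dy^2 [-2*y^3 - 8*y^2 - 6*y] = -12*y - 16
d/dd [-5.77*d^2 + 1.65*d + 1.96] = 1.65 - 11.54*d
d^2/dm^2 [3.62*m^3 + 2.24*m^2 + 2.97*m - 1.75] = 21.72*m + 4.48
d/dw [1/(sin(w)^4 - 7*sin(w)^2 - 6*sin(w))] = 2*(-2*sin(w)^3 + 7*sin(w) + 3)*cos(w)/((-sin(w)^3 + 7*sin(w) + 6)^2*sin(w)^2)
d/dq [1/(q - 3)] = -1/(q - 3)^2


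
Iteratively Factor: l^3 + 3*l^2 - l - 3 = (l - 1)*(l^2 + 4*l + 3) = (l - 1)*(l + 3)*(l + 1)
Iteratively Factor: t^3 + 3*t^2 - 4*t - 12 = (t + 2)*(t^2 + t - 6) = (t + 2)*(t + 3)*(t - 2)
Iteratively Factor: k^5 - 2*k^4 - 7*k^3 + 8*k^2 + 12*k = (k + 2)*(k^4 - 4*k^3 + k^2 + 6*k) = (k + 1)*(k + 2)*(k^3 - 5*k^2 + 6*k) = k*(k + 1)*(k + 2)*(k^2 - 5*k + 6) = k*(k - 2)*(k + 1)*(k + 2)*(k - 3)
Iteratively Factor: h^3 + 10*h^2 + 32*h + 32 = (h + 2)*(h^2 + 8*h + 16) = (h + 2)*(h + 4)*(h + 4)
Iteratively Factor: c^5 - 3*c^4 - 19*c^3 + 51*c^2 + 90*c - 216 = (c - 2)*(c^4 - c^3 - 21*c^2 + 9*c + 108) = (c - 3)*(c - 2)*(c^3 + 2*c^2 - 15*c - 36) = (c - 4)*(c - 3)*(c - 2)*(c^2 + 6*c + 9) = (c - 4)*(c - 3)*(c - 2)*(c + 3)*(c + 3)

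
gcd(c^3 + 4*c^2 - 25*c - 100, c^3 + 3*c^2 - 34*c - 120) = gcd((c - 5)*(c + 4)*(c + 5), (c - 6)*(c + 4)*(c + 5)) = c^2 + 9*c + 20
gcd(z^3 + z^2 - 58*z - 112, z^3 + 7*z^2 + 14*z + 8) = z + 2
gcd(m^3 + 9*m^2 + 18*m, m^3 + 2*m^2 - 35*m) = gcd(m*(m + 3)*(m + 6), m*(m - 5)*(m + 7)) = m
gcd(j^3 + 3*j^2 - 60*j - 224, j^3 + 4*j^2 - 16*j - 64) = j + 4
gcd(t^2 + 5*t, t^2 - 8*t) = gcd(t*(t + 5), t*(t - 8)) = t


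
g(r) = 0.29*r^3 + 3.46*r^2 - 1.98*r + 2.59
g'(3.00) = 26.61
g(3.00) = 35.62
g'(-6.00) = -12.18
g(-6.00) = 76.39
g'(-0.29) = -3.91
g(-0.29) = 3.45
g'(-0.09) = -2.60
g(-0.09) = 2.80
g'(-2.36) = -13.47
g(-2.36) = 22.72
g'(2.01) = 15.44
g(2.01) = 14.94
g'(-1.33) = -9.64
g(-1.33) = 10.66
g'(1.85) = 13.80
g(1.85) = 12.61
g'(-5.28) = -14.26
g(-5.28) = 66.82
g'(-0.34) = -4.23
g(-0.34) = 3.65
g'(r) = 0.87*r^2 + 6.92*r - 1.98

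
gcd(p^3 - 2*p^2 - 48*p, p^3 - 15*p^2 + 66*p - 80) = p - 8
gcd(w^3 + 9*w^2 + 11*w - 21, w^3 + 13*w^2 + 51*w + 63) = w^2 + 10*w + 21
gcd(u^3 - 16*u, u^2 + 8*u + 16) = u + 4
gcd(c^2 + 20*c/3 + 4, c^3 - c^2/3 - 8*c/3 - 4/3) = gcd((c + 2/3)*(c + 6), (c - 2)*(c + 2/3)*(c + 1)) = c + 2/3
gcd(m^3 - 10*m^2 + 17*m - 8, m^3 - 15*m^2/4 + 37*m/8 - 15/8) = m - 1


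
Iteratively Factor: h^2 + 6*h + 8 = (h + 2)*(h + 4)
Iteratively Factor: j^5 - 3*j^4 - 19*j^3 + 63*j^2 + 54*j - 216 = (j + 4)*(j^4 - 7*j^3 + 9*j^2 + 27*j - 54) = (j - 3)*(j + 4)*(j^3 - 4*j^2 - 3*j + 18) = (j - 3)*(j + 2)*(j + 4)*(j^2 - 6*j + 9) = (j - 3)^2*(j + 2)*(j + 4)*(j - 3)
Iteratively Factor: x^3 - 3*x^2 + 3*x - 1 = (x - 1)*(x^2 - 2*x + 1) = (x - 1)^2*(x - 1)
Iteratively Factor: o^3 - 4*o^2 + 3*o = (o - 1)*(o^2 - 3*o) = (o - 3)*(o - 1)*(o)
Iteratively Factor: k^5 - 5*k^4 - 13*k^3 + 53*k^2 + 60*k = (k - 4)*(k^4 - k^3 - 17*k^2 - 15*k) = (k - 4)*(k + 1)*(k^3 - 2*k^2 - 15*k) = (k - 4)*(k + 1)*(k + 3)*(k^2 - 5*k) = (k - 5)*(k - 4)*(k + 1)*(k + 3)*(k)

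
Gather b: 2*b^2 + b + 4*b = 2*b^2 + 5*b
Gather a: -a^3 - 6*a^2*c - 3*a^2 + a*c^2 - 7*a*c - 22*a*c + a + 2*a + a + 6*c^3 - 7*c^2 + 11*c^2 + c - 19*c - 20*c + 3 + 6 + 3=-a^3 + a^2*(-6*c - 3) + a*(c^2 - 29*c + 4) + 6*c^3 + 4*c^2 - 38*c + 12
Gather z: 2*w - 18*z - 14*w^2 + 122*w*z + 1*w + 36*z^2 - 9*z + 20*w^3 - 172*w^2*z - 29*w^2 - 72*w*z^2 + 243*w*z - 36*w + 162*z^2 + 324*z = 20*w^3 - 43*w^2 - 33*w + z^2*(198 - 72*w) + z*(-172*w^2 + 365*w + 297)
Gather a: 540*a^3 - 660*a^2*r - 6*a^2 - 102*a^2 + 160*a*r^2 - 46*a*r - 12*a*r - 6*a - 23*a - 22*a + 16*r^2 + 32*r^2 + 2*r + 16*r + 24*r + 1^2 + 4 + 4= 540*a^3 + a^2*(-660*r - 108) + a*(160*r^2 - 58*r - 51) + 48*r^2 + 42*r + 9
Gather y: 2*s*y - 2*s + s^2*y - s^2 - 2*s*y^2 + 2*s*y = -s^2 - 2*s*y^2 - 2*s + y*(s^2 + 4*s)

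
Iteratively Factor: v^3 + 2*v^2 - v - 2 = (v - 1)*(v^2 + 3*v + 2) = (v - 1)*(v + 2)*(v + 1)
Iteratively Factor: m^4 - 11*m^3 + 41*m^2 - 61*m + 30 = (m - 2)*(m^3 - 9*m^2 + 23*m - 15) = (m - 5)*(m - 2)*(m^2 - 4*m + 3) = (m - 5)*(m - 2)*(m - 1)*(m - 3)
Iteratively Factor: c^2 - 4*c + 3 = (c - 3)*(c - 1)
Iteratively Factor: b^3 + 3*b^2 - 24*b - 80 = (b + 4)*(b^2 - b - 20) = (b - 5)*(b + 4)*(b + 4)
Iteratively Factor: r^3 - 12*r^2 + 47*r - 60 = (r - 3)*(r^2 - 9*r + 20) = (r - 4)*(r - 3)*(r - 5)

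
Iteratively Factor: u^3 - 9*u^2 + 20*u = (u)*(u^2 - 9*u + 20) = u*(u - 5)*(u - 4)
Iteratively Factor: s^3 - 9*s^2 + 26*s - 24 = (s - 3)*(s^2 - 6*s + 8) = (s - 3)*(s - 2)*(s - 4)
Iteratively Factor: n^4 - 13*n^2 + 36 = (n + 3)*(n^3 - 3*n^2 - 4*n + 12) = (n - 3)*(n + 3)*(n^2 - 4) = (n - 3)*(n - 2)*(n + 3)*(n + 2)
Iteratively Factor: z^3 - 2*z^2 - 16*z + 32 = (z - 4)*(z^2 + 2*z - 8) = (z - 4)*(z - 2)*(z + 4)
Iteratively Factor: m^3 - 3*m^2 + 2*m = (m - 1)*(m^2 - 2*m) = (m - 2)*(m - 1)*(m)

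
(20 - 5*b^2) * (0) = 0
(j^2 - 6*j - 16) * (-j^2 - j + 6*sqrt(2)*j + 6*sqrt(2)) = -j^4 + 5*j^3 + 6*sqrt(2)*j^3 - 30*sqrt(2)*j^2 + 22*j^2 - 132*sqrt(2)*j + 16*j - 96*sqrt(2)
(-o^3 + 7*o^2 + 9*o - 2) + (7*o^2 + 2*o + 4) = -o^3 + 14*o^2 + 11*o + 2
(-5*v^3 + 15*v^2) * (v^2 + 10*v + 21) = -5*v^5 - 35*v^4 + 45*v^3 + 315*v^2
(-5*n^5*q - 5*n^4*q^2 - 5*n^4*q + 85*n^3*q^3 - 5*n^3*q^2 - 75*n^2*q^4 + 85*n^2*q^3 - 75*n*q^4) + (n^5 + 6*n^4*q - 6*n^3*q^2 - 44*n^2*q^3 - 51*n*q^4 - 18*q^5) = -5*n^5*q + n^5 - 5*n^4*q^2 + n^4*q + 85*n^3*q^3 - 11*n^3*q^2 - 75*n^2*q^4 + 41*n^2*q^3 - 126*n*q^4 - 18*q^5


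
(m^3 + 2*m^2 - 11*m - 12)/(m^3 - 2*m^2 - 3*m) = (m + 4)/m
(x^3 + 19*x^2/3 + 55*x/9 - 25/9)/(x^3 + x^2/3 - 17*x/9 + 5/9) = (x + 5)/(x - 1)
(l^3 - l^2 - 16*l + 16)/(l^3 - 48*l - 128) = (l^2 - 5*l + 4)/(l^2 - 4*l - 32)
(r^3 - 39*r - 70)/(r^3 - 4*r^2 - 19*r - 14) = (r + 5)/(r + 1)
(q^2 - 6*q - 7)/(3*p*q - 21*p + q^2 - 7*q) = (q + 1)/(3*p + q)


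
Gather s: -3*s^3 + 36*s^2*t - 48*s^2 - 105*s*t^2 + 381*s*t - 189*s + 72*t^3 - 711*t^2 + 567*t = -3*s^3 + s^2*(36*t - 48) + s*(-105*t^2 + 381*t - 189) + 72*t^3 - 711*t^2 + 567*t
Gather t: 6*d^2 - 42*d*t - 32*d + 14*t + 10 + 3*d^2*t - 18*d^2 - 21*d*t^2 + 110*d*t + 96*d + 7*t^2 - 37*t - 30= -12*d^2 + 64*d + t^2*(7 - 21*d) + t*(3*d^2 + 68*d - 23) - 20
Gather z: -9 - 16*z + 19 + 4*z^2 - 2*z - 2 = 4*z^2 - 18*z + 8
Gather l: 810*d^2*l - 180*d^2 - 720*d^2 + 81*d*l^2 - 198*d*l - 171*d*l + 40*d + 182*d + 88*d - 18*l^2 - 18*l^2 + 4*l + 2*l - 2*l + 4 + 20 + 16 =-900*d^2 + 310*d + l^2*(81*d - 36) + l*(810*d^2 - 369*d + 4) + 40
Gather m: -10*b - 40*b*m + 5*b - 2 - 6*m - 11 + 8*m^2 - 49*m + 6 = -5*b + 8*m^2 + m*(-40*b - 55) - 7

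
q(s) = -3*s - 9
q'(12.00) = -3.00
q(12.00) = -45.00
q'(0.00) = -3.00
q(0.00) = -9.00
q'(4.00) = -3.00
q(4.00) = -21.00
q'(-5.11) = -3.00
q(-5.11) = 6.33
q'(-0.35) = -3.00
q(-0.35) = -7.95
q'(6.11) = -3.00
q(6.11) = -27.33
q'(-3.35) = -3.00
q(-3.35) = 1.05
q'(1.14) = -3.00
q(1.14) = -12.42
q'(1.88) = -3.00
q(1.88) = -14.64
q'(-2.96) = -3.00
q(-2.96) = -0.12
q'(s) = -3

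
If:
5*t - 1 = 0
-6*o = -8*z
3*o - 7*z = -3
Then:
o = 4/3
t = 1/5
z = 1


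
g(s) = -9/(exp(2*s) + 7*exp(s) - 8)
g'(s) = -9*(-2*exp(2*s) - 7*exp(s))/(exp(2*s) + 7*exp(s) - 8)^2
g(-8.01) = 1.13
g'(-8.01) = 0.00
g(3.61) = -0.01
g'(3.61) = 0.01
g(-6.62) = 1.13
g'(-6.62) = 0.00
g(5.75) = -0.00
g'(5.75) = 0.00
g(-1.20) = 1.55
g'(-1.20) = 0.61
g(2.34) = -0.05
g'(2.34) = 0.09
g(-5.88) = 1.13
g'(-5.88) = 0.00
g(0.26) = -3.26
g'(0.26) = 14.69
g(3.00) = -0.02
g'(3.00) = 0.03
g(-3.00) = 1.18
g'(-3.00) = 0.05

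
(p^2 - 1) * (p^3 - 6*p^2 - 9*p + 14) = p^5 - 6*p^4 - 10*p^3 + 20*p^2 + 9*p - 14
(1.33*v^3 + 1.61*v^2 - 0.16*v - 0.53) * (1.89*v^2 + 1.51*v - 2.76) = 2.5137*v^5 + 5.0512*v^4 - 1.5421*v^3 - 5.6869*v^2 - 0.3587*v + 1.4628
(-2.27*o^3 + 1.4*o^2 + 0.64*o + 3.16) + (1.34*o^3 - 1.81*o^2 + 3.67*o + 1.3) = -0.93*o^3 - 0.41*o^2 + 4.31*o + 4.46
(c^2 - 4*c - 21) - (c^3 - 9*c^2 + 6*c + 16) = -c^3 + 10*c^2 - 10*c - 37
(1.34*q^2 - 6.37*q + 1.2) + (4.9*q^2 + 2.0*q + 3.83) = 6.24*q^2 - 4.37*q + 5.03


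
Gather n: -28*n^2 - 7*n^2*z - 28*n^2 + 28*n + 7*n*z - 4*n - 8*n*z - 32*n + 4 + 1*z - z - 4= n^2*(-7*z - 56) + n*(-z - 8)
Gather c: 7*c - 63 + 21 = 7*c - 42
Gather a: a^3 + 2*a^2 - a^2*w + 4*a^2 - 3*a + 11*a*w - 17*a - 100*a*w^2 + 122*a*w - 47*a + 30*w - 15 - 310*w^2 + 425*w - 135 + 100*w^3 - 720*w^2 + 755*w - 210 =a^3 + a^2*(6 - w) + a*(-100*w^2 + 133*w - 67) + 100*w^3 - 1030*w^2 + 1210*w - 360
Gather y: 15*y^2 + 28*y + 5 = 15*y^2 + 28*y + 5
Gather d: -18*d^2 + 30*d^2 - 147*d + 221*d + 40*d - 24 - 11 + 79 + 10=12*d^2 + 114*d + 54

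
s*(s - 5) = s^2 - 5*s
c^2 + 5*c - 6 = (c - 1)*(c + 6)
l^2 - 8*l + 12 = (l - 6)*(l - 2)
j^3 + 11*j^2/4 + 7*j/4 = j*(j + 1)*(j + 7/4)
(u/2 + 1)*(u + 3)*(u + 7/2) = u^3/2 + 17*u^2/4 + 47*u/4 + 21/2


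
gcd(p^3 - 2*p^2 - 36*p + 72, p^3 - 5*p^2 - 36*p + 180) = p^2 - 36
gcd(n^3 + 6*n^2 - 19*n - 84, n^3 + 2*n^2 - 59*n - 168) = n^2 + 10*n + 21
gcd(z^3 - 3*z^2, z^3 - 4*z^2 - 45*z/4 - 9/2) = 1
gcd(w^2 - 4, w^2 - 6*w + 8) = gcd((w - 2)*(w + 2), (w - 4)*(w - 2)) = w - 2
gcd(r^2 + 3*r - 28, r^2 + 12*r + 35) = r + 7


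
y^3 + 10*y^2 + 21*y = y*(y + 3)*(y + 7)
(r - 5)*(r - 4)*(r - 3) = r^3 - 12*r^2 + 47*r - 60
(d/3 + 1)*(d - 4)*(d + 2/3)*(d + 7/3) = d^4/3 + 2*d^3/3 - 121*d^2/27 - 338*d/27 - 56/9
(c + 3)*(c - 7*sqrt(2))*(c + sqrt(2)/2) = c^3 - 13*sqrt(2)*c^2/2 + 3*c^2 - 39*sqrt(2)*c/2 - 7*c - 21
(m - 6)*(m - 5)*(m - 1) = m^3 - 12*m^2 + 41*m - 30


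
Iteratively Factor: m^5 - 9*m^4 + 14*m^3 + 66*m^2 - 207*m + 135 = (m - 3)*(m^4 - 6*m^3 - 4*m^2 + 54*m - 45) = (m - 3)*(m + 3)*(m^3 - 9*m^2 + 23*m - 15) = (m - 3)*(m - 1)*(m + 3)*(m^2 - 8*m + 15) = (m - 3)^2*(m - 1)*(m + 3)*(m - 5)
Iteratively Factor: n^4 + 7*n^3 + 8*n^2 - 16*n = (n)*(n^3 + 7*n^2 + 8*n - 16) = n*(n + 4)*(n^2 + 3*n - 4) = n*(n + 4)^2*(n - 1)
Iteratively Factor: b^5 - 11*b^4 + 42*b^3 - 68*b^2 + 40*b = (b - 5)*(b^4 - 6*b^3 + 12*b^2 - 8*b) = (b - 5)*(b - 2)*(b^3 - 4*b^2 + 4*b) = (b - 5)*(b - 2)^2*(b^2 - 2*b) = b*(b - 5)*(b - 2)^2*(b - 2)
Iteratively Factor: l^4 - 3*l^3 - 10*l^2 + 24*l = (l)*(l^3 - 3*l^2 - 10*l + 24) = l*(l + 3)*(l^2 - 6*l + 8) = l*(l - 4)*(l + 3)*(l - 2)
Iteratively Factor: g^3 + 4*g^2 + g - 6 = (g + 3)*(g^2 + g - 2) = (g + 2)*(g + 3)*(g - 1)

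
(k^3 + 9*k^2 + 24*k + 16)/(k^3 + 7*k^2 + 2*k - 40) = (k^2 + 5*k + 4)/(k^2 + 3*k - 10)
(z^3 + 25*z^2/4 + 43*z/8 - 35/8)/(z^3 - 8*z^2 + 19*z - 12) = (8*z^3 + 50*z^2 + 43*z - 35)/(8*(z^3 - 8*z^2 + 19*z - 12))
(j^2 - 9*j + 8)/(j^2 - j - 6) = (-j^2 + 9*j - 8)/(-j^2 + j + 6)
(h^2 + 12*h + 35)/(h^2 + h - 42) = (h + 5)/(h - 6)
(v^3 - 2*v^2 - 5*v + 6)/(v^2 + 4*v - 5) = (v^2 - v - 6)/(v + 5)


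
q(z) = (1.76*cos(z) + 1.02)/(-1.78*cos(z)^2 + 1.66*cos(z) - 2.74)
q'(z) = (-3.56*sin(z)*cos(z) + 1.66*sin(z))*(1.76*cos(z) + 1.02)/(-1.78*cos(z)^2 + 1.66*cos(z) - 2.74)^2 - 1.76*sin(z)/(-1.78*cos(z)^2 + 1.66*cos(z) - 2.74)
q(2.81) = 0.11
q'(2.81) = 0.07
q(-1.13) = -0.75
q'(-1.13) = -0.72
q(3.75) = 0.08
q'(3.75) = -0.15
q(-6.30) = -0.97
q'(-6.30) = 0.00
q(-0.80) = -0.92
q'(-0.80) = -0.30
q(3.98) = 0.03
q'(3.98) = -0.26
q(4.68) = -0.34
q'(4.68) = -0.85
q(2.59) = 0.09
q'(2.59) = 0.13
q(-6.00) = -0.97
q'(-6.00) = 0.01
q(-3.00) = 0.12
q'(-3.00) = -0.03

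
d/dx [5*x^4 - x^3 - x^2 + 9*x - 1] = 20*x^3 - 3*x^2 - 2*x + 9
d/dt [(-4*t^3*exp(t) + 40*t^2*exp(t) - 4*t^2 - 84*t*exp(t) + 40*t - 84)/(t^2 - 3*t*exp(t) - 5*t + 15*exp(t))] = 4*((t^2 - 3*t*exp(t) - 5*t + 15*exp(t))*(-t^3*exp(t) + 7*t^2*exp(t) - t*exp(t) - 2*t - 21*exp(t) + 10) - (3*t*exp(t) - 2*t - 12*exp(t) + 5)*(t^3*exp(t) - 10*t^2*exp(t) + t^2 + 21*t*exp(t) - 10*t + 21))/(t^2 - 3*t*exp(t) - 5*t + 15*exp(t))^2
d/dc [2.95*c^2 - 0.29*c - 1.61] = 5.9*c - 0.29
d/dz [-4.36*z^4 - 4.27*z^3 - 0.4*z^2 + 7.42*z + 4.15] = -17.44*z^3 - 12.81*z^2 - 0.8*z + 7.42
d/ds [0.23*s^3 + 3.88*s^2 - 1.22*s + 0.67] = 0.69*s^2 + 7.76*s - 1.22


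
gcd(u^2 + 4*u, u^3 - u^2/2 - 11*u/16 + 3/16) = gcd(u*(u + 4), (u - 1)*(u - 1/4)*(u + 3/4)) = 1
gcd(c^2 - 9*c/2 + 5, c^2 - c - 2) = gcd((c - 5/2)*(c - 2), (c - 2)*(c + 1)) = c - 2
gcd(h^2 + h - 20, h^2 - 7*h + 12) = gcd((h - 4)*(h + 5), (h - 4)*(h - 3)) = h - 4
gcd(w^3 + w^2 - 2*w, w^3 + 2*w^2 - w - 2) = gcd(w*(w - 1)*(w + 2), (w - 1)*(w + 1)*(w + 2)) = w^2 + w - 2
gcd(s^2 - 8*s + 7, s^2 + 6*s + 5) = 1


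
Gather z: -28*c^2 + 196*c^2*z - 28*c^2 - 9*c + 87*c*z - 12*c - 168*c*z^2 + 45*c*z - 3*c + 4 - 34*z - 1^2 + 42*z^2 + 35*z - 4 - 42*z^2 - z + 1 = -56*c^2 - 168*c*z^2 - 24*c + z*(196*c^2 + 132*c)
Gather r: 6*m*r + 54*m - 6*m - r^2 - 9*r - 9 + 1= 48*m - r^2 + r*(6*m - 9) - 8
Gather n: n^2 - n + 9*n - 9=n^2 + 8*n - 9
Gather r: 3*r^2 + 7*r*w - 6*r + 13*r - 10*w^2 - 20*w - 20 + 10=3*r^2 + r*(7*w + 7) - 10*w^2 - 20*w - 10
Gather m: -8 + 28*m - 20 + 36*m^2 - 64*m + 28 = 36*m^2 - 36*m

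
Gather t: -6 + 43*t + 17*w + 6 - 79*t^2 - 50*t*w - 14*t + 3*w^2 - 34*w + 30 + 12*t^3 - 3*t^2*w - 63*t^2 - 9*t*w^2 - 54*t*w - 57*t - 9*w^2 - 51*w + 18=12*t^3 + t^2*(-3*w - 142) + t*(-9*w^2 - 104*w - 28) - 6*w^2 - 68*w + 48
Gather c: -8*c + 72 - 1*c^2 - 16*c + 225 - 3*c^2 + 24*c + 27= 324 - 4*c^2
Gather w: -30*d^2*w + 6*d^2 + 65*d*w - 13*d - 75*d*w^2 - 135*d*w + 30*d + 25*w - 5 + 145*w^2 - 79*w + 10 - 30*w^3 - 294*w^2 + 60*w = 6*d^2 + 17*d - 30*w^3 + w^2*(-75*d - 149) + w*(-30*d^2 - 70*d + 6) + 5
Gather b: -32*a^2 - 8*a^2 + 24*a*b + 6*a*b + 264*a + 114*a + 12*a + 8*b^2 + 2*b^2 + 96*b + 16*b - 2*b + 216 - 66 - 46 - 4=-40*a^2 + 390*a + 10*b^2 + b*(30*a + 110) + 100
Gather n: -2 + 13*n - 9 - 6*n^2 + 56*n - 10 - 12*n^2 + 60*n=-18*n^2 + 129*n - 21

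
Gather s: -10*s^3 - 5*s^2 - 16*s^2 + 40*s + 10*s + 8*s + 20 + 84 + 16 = -10*s^3 - 21*s^2 + 58*s + 120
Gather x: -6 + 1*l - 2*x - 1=l - 2*x - 7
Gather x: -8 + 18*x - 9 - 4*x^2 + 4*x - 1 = -4*x^2 + 22*x - 18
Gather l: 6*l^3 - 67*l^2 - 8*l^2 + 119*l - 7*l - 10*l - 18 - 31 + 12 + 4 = 6*l^3 - 75*l^2 + 102*l - 33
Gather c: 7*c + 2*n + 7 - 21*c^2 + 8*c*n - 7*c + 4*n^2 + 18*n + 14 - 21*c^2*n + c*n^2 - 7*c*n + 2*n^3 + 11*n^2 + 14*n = c^2*(-21*n - 21) + c*(n^2 + n) + 2*n^3 + 15*n^2 + 34*n + 21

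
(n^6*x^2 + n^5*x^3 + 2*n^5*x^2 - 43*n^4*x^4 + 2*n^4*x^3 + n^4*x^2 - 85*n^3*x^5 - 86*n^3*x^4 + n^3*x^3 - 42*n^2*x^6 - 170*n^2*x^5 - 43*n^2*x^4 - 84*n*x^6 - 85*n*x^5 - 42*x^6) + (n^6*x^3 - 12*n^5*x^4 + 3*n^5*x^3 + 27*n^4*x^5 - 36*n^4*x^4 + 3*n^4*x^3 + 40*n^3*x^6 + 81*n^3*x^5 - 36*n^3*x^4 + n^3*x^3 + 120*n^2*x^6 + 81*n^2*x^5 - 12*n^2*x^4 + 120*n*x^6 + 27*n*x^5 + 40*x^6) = n^6*x^3 + n^6*x^2 - 12*n^5*x^4 + 4*n^5*x^3 + 2*n^5*x^2 + 27*n^4*x^5 - 79*n^4*x^4 + 5*n^4*x^3 + n^4*x^2 + 40*n^3*x^6 - 4*n^3*x^5 - 122*n^3*x^4 + 2*n^3*x^3 + 78*n^2*x^6 - 89*n^2*x^5 - 55*n^2*x^4 + 36*n*x^6 - 58*n*x^5 - 2*x^6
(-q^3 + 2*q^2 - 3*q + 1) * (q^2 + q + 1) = -q^5 + q^4 - 2*q^3 - 2*q + 1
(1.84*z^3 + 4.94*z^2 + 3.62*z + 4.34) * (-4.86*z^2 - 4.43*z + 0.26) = -8.9424*z^5 - 32.1596*z^4 - 38.999*z^3 - 35.8446*z^2 - 18.285*z + 1.1284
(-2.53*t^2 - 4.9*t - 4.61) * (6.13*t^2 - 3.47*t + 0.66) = -15.5089*t^4 - 21.2579*t^3 - 12.9261*t^2 + 12.7627*t - 3.0426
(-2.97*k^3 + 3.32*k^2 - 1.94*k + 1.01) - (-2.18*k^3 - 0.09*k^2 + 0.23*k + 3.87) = -0.79*k^3 + 3.41*k^2 - 2.17*k - 2.86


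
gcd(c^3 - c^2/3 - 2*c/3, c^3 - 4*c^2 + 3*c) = c^2 - c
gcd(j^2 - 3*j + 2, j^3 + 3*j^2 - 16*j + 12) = j^2 - 3*j + 2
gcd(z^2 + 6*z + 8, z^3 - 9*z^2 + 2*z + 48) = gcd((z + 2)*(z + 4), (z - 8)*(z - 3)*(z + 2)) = z + 2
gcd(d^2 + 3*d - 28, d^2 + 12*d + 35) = d + 7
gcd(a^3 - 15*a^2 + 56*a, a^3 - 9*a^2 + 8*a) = a^2 - 8*a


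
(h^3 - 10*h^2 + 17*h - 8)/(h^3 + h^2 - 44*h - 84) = (h^3 - 10*h^2 + 17*h - 8)/(h^3 + h^2 - 44*h - 84)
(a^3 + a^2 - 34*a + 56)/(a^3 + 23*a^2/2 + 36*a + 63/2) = 2*(a^2 - 6*a + 8)/(2*a^2 + 9*a + 9)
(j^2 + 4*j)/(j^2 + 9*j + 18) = j*(j + 4)/(j^2 + 9*j + 18)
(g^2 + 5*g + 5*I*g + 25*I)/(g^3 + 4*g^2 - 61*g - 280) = (g + 5*I)/(g^2 - g - 56)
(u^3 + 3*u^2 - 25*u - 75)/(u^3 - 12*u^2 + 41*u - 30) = (u^2 + 8*u + 15)/(u^2 - 7*u + 6)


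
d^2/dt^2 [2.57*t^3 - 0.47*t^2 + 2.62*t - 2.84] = 15.42*t - 0.94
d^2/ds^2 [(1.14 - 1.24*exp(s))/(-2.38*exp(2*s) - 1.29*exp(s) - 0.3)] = (7.023856*exp(4*s) - 29.636712*exp(3*s) - 15.812244*exp(2*s) + 0.878886*exp(s) + 0.55278)*exp(s)/(13.481272*exp(6*s) + 21.921228*exp(5*s) + 16.979634*exp(4*s) + 7.673049*exp(3*s) + 2.14029*exp(2*s) + 0.3483*exp(s) + 0.027)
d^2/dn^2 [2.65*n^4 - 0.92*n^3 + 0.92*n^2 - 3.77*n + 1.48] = 31.8*n^2 - 5.52*n + 1.84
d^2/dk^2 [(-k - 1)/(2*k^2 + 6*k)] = (k*(k + 3)*(3*k + 4) - (k + 1)*(2*k + 3)^2)/(k^3*(k + 3)^3)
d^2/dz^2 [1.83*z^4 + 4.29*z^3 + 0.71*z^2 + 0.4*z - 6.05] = 21.96*z^2 + 25.74*z + 1.42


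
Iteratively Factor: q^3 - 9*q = (q + 3)*(q^2 - 3*q) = q*(q + 3)*(q - 3)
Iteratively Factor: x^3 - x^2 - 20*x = (x + 4)*(x^2 - 5*x) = (x - 5)*(x + 4)*(x)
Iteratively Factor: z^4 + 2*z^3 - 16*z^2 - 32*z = (z)*(z^3 + 2*z^2 - 16*z - 32) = z*(z + 2)*(z^2 - 16) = z*(z - 4)*(z + 2)*(z + 4)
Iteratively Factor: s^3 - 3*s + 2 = (s + 2)*(s^2 - 2*s + 1) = (s - 1)*(s + 2)*(s - 1)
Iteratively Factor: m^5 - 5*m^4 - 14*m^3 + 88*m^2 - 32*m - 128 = (m + 4)*(m^4 - 9*m^3 + 22*m^2 - 32) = (m - 4)*(m + 4)*(m^3 - 5*m^2 + 2*m + 8) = (m - 4)*(m + 1)*(m + 4)*(m^2 - 6*m + 8) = (m - 4)*(m - 2)*(m + 1)*(m + 4)*(m - 4)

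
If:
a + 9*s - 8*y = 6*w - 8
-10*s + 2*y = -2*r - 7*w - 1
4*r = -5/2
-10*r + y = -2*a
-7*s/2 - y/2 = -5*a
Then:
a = -9301/2804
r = -5/8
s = -13441/2804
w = -19409/2804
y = 1077/2804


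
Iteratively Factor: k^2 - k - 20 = (k - 5)*(k + 4)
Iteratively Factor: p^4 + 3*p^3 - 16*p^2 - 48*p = (p + 4)*(p^3 - p^2 - 12*p) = p*(p + 4)*(p^2 - p - 12) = p*(p - 4)*(p + 4)*(p + 3)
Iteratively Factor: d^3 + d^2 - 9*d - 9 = (d - 3)*(d^2 + 4*d + 3) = (d - 3)*(d + 1)*(d + 3)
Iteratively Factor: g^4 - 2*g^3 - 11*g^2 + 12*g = (g - 4)*(g^3 + 2*g^2 - 3*g) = (g - 4)*(g - 1)*(g^2 + 3*g) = (g - 4)*(g - 1)*(g + 3)*(g)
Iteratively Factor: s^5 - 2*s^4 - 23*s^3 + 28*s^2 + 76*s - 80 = (s + 4)*(s^4 - 6*s^3 + s^2 + 24*s - 20) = (s + 2)*(s + 4)*(s^3 - 8*s^2 + 17*s - 10) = (s - 2)*(s + 2)*(s + 4)*(s^2 - 6*s + 5) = (s - 5)*(s - 2)*(s + 2)*(s + 4)*(s - 1)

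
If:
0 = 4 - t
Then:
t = 4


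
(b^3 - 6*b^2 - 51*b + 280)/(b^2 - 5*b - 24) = (b^2 + 2*b - 35)/(b + 3)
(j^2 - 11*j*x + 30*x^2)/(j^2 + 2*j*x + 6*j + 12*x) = (j^2 - 11*j*x + 30*x^2)/(j^2 + 2*j*x + 6*j + 12*x)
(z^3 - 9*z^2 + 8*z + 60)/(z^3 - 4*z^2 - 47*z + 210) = (z + 2)/(z + 7)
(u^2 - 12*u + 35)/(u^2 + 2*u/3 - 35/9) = 9*(u^2 - 12*u + 35)/(9*u^2 + 6*u - 35)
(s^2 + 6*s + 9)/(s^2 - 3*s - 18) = (s + 3)/(s - 6)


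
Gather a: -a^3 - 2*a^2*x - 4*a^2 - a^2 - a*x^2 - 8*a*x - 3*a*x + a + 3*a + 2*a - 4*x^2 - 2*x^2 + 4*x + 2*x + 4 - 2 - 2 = -a^3 + a^2*(-2*x - 5) + a*(-x^2 - 11*x + 6) - 6*x^2 + 6*x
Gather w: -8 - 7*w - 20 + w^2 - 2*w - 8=w^2 - 9*w - 36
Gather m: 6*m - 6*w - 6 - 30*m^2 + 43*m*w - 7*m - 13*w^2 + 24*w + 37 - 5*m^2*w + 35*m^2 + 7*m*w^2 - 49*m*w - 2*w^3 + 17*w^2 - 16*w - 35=m^2*(5 - 5*w) + m*(7*w^2 - 6*w - 1) - 2*w^3 + 4*w^2 + 2*w - 4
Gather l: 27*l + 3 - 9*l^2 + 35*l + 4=-9*l^2 + 62*l + 7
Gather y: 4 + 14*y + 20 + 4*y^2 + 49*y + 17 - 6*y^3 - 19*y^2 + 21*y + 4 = -6*y^3 - 15*y^2 + 84*y + 45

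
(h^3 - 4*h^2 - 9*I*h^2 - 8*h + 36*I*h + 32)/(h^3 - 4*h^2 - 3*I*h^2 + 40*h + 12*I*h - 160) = (h - I)/(h + 5*I)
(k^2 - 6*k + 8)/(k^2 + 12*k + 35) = (k^2 - 6*k + 8)/(k^2 + 12*k + 35)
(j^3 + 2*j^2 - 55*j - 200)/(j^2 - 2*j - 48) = (j^2 + 10*j + 25)/(j + 6)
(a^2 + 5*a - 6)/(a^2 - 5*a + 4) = (a + 6)/(a - 4)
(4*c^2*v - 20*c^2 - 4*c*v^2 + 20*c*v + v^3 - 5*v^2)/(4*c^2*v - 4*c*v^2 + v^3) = (v - 5)/v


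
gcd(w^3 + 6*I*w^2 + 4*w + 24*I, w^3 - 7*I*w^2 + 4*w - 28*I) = w^2 + 4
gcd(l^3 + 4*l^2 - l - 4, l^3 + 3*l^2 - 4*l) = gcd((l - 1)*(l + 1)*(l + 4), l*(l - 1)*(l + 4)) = l^2 + 3*l - 4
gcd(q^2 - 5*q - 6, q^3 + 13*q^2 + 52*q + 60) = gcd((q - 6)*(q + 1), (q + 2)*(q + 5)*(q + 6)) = 1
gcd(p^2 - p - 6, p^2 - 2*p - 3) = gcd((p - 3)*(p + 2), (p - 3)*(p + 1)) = p - 3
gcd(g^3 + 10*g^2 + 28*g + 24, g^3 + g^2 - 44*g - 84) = g^2 + 8*g + 12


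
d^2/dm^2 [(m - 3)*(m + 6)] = 2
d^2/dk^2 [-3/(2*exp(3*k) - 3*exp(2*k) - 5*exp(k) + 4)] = 3*(-2*(-6*exp(2*k) + 6*exp(k) + 5)^2*exp(k) + (18*exp(2*k) - 12*exp(k) - 5)*(2*exp(3*k) - 3*exp(2*k) - 5*exp(k) + 4))*exp(k)/(2*exp(3*k) - 3*exp(2*k) - 5*exp(k) + 4)^3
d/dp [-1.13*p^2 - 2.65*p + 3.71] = -2.26*p - 2.65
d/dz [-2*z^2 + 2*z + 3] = 2 - 4*z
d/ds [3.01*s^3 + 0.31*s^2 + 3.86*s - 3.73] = 9.03*s^2 + 0.62*s + 3.86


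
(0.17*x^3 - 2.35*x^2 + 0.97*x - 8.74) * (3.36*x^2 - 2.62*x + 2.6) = 0.5712*x^5 - 8.3414*x^4 + 9.8582*x^3 - 38.0178*x^2 + 25.4208*x - 22.724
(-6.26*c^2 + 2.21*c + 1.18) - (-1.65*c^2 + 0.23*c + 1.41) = -4.61*c^2 + 1.98*c - 0.23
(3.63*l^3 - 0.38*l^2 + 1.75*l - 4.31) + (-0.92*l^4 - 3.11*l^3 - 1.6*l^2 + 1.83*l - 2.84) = -0.92*l^4 + 0.52*l^3 - 1.98*l^2 + 3.58*l - 7.15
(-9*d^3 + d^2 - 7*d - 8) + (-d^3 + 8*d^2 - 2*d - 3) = -10*d^3 + 9*d^2 - 9*d - 11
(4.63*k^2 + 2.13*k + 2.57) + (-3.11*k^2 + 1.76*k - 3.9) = 1.52*k^2 + 3.89*k - 1.33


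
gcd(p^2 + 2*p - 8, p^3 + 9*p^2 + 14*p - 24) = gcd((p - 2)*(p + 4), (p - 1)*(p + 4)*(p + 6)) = p + 4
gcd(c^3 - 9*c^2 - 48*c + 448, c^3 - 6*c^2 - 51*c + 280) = c^2 - c - 56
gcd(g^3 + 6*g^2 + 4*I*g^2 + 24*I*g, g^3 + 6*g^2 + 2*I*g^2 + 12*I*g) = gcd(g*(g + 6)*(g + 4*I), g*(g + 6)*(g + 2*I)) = g^2 + 6*g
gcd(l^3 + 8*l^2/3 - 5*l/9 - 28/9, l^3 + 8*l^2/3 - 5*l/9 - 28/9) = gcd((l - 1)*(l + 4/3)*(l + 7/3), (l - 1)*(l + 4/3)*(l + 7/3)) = l^3 + 8*l^2/3 - 5*l/9 - 28/9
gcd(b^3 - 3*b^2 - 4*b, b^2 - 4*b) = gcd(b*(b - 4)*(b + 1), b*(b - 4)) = b^2 - 4*b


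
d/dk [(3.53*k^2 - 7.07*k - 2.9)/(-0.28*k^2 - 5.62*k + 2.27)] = (-21.8182*k^2 + 14.4022*k - 32.3469)/(0.0784*k^4 + 3.1472*k^3 + 30.3132*k^2 - 25.5148*k + 5.1529)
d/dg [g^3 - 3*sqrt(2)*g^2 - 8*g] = 3*g^2 - 6*sqrt(2)*g - 8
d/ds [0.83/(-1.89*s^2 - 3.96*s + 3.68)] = (3.1374*s + 3.2868)/(1.89*s^2 + 3.96*s - 3.68)^2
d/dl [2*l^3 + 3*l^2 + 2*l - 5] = 6*l^2 + 6*l + 2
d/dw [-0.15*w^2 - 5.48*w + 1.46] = -0.3*w - 5.48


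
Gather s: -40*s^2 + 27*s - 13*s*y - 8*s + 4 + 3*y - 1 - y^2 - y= -40*s^2 + s*(19 - 13*y) - y^2 + 2*y + 3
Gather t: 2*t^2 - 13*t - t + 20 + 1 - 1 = 2*t^2 - 14*t + 20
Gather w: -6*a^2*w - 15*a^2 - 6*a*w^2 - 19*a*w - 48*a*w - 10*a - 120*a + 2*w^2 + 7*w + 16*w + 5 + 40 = -15*a^2 - 130*a + w^2*(2 - 6*a) + w*(-6*a^2 - 67*a + 23) + 45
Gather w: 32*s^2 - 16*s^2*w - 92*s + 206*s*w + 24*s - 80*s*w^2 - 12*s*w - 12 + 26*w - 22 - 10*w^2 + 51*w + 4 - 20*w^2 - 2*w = 32*s^2 - 68*s + w^2*(-80*s - 30) + w*(-16*s^2 + 194*s + 75) - 30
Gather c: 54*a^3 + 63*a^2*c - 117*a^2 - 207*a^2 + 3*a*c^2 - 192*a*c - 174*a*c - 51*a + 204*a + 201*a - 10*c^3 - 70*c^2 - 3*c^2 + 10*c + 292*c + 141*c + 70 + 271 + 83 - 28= 54*a^3 - 324*a^2 + 354*a - 10*c^3 + c^2*(3*a - 73) + c*(63*a^2 - 366*a + 443) + 396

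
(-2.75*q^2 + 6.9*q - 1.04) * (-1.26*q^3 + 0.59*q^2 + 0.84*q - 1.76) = 3.465*q^5 - 10.3165*q^4 + 3.0714*q^3 + 10.0224*q^2 - 13.0176*q + 1.8304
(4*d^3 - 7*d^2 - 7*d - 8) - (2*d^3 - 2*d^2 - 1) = 2*d^3 - 5*d^2 - 7*d - 7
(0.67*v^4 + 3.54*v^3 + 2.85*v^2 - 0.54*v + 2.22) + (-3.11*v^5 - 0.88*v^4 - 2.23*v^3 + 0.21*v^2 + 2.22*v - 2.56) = -3.11*v^5 - 0.21*v^4 + 1.31*v^3 + 3.06*v^2 + 1.68*v - 0.34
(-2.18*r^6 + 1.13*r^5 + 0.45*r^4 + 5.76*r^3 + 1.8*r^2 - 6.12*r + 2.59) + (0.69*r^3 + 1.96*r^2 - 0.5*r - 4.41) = -2.18*r^6 + 1.13*r^5 + 0.45*r^4 + 6.45*r^3 + 3.76*r^2 - 6.62*r - 1.82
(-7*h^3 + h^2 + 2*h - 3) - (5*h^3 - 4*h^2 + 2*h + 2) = -12*h^3 + 5*h^2 - 5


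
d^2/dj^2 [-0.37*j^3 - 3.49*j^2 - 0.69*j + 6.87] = -2.22*j - 6.98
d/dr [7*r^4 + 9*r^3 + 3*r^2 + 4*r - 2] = 28*r^3 + 27*r^2 + 6*r + 4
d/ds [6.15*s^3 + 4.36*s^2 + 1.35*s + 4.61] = 18.45*s^2 + 8.72*s + 1.35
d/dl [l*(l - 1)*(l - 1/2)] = 3*l^2 - 3*l + 1/2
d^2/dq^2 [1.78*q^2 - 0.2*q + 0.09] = 3.56000000000000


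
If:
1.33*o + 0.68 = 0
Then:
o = -0.51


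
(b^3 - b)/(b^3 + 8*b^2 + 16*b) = (b^2 - 1)/(b^2 + 8*b + 16)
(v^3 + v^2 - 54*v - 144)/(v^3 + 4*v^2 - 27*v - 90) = (v - 8)/(v - 5)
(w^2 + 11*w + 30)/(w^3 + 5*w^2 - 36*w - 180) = 1/(w - 6)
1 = 1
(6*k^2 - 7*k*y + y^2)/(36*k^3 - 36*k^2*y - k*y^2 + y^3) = 1/(6*k + y)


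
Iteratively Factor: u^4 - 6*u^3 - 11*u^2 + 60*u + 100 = (u + 2)*(u^3 - 8*u^2 + 5*u + 50) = (u - 5)*(u + 2)*(u^2 - 3*u - 10) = (u - 5)*(u + 2)^2*(u - 5)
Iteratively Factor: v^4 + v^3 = (v + 1)*(v^3) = v*(v + 1)*(v^2) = v^2*(v + 1)*(v)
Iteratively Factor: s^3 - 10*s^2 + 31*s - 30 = (s - 5)*(s^2 - 5*s + 6) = (s - 5)*(s - 2)*(s - 3)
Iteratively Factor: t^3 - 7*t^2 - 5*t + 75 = (t - 5)*(t^2 - 2*t - 15) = (t - 5)*(t + 3)*(t - 5)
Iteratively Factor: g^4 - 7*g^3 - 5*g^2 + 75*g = (g + 3)*(g^3 - 10*g^2 + 25*g) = g*(g + 3)*(g^2 - 10*g + 25) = g*(g - 5)*(g + 3)*(g - 5)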